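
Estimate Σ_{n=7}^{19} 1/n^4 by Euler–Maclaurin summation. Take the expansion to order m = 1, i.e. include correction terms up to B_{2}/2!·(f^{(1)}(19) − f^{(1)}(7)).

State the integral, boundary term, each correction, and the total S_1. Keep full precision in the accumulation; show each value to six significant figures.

S_1 ≈ 0.00115500

The integral term ∫_7^19 1/x^4 dx = 0.000923219.
Boundary: ½(f(7) + f(19)) = ½(0.000416493 + 7.67336e-06) = 0.000212083.
Running total after boundary: 0.00113530.
Correction k=1: B_{2}/2! · (f^{(1)}(19) − f^{(1)}(7)) = 1/12 · (-1.61544e-06 − (-0.000237996)) = 1.96984e-05.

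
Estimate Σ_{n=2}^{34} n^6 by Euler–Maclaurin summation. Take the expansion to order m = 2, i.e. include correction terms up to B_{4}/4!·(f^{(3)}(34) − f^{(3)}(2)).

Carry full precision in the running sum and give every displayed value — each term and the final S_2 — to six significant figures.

∫_2^34 x^6 dx evaluates to 7.50334e+09.
Boundary: ½(f(2) + f(34)) = ½(64.0000 + 1.54480e+09) = 7.72402e+08.
Integral + boundary = 8.27574e+09.
k=1: B_{2}/(2)! × [f^{(1)}(34) − f^{(1)}(2)] = 1/12 × (2.72613e+08 − 192.000) = 2.27177e+07.
After k=1: 8.29846e+09.
k=2: B_{4}/(4)! × [f^{(3)}(34) − f^{(3)}(2)] = −1/720 × (4.71648e+06 − 960.000) = -6549.33.

S_2 ≈ 8.29845e+09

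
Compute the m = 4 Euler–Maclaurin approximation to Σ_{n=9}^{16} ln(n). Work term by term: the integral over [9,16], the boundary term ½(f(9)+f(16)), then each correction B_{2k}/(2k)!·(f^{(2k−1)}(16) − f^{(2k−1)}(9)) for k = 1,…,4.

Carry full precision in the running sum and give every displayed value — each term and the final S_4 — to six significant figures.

S_4 ≈ 20.0673

Integral: ∫_9^16 ln(x) dx = 17.5864.
Boundary: ½(f(9) + f(16)) = ½(2.19722 + 2.77259) = 2.48491.
Integral + boundary = 20.0713.
Order-1 term: 1/12 · (0.0625000 − 0.111111) = -0.00405093.
After k=1: 20.0673.
Order-2 term: −1/720 · (0.000488281 − 0.00274348) = 3.13223e-06.
After k=2: 20.0673.
Order-3 term: 1/30240 · (2.28882e-05 − 0.000406442) = -1.26837e-08.
After k=3: 20.0673.
Order-4 term: −1/1209600 · (2.68221e-06 − 0.000150534) = 1.22232e-10.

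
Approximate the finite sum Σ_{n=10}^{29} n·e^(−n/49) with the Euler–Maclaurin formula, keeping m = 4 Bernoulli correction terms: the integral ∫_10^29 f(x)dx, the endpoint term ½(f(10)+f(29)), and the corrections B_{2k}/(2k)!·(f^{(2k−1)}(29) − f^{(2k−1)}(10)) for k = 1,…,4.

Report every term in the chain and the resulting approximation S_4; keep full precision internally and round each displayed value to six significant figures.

S_4 ≈ 254.623

Integral: ∫_10^29 x·e^(−x/49) dx = 242.558.
Endpoint term: (f(10) + f(29))/2 = (8.15396 + 16.0460)/2 = 12.1000.
Integral + boundary = 254.658.
Order-1 term: 1/12 · (0.225841 − 0.648988) = -0.0352623.
Running total after k=1: 254.623.
Order-2 term: −1/720 · (0.000554961 − 0.000949513) = 5.47989e-07.
Running total after k=2: 254.623.
Order-3 term: 1/30240 · (4.23099e-07 − 6.78353e-07) = -8.44095e-12.
Running total after k=3: 254.623.
Order-4 term: −1/1209600 · (2.56168e-10 − 4.00350e-10) = 1.19198e-16.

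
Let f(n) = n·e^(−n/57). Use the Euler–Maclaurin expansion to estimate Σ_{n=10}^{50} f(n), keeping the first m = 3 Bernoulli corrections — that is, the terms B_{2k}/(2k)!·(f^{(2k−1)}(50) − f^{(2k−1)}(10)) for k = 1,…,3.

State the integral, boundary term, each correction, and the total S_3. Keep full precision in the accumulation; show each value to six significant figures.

The integral term ∫_10^50 x·e^(−x/57) dx = 667.609.
Boundary: ½(f(10) + f(50)) = ½(8.39089 + 20.7974) = 14.5942.
Integral + boundary = 682.203.
Correction k=1: B_{2}/2! · (f^{(1)}(50) − f^{(1)}(10)) = 1/12 · (0.0510814 − 0.691880) = -0.0533999.
Running total after k=1: 682.149.
Correction k=2: B_{4}/4! · (f^{(3)}(50) − f^{(3)}(10)) = −1/720 · (0.000271770 − 0.000729473) = 6.35699e-07.
Running total after k=2: 682.149.
Correction k=3: B_{6}/6! · (f^{(5)}(50) − f^{(5)}(10)) = 1/30240 · (1.62455e-07 − 3.83501e-07) = -7.30971e-12.

S_3 ≈ 682.149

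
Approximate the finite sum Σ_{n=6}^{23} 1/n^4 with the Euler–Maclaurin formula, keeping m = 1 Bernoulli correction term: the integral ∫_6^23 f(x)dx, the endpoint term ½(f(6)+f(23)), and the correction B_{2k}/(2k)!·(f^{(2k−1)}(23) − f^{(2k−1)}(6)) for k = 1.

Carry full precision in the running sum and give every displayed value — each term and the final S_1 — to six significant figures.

∫_6^23 1/x^4 dx evaluates to 0.00151581.
½[f(6) + f(23)] = ½[0.000771605 + 3.57346e-06] = 0.000387589.
Integral + boundary = 0.00190340.
k=1: B_{2}/(2)! × [f^{(1)}(23) − f^{(1)}(6)] = 1/12 × (-6.21471e-07 − (-0.000514403)) = 4.28152e-05.

S_1 ≈ 0.00194622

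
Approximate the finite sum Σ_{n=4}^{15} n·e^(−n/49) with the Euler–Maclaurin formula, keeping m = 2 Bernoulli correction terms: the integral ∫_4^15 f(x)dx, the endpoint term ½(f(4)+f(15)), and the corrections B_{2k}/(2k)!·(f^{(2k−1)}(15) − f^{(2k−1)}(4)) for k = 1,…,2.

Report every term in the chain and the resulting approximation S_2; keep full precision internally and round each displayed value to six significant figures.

S_2 ≈ 91.7341

∫_4^15 x·e^(−x/49) dx evaluates to 84.3966.
Endpoint term: (f(4) + f(15))/2 = (3.68644 + 11.0444)/2 = 7.36544.
Running total after boundary: 91.7621.
Correction k=1: B_{2}/2! · (f^{(1)}(15) − f^{(1)}(4)) = 1/12 · (0.510900 − 0.846377) = -0.0279564.
Running total after k=1: 91.7341.
Correction k=2: B_{4}/4! · (f^{(3)}(15) − f^{(3)}(4)) = −1/720 · (0.000826111 − 0.00112020) = 4.08456e-07.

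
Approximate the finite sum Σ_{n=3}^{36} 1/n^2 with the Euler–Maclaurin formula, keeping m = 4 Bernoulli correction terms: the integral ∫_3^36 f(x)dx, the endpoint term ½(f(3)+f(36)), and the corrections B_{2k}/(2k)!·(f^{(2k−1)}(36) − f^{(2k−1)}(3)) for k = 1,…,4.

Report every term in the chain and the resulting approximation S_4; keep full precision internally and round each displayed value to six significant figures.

S_4 ≈ 0.367538

Integral: ∫_3^36 1/x^2 dx = 0.305556.
½[f(3) + f(36)] = ½[0.111111 + 0.000771605] = 0.0559414.
Running total after boundary: 0.361497.
Correction k=1: B_{2}/2! · (f^{(1)}(36) − f^{(1)}(3)) = 1/12 · (-4.28669e-05 − (-0.0740741)) = 0.00616927.
Running total after k=1: 0.367666.
Correction k=2: B_{4}/4! · (f^{(3)}(36) − f^{(3)}(3)) = −1/720 · (-3.96916e-07 − (-0.0987654)) = -0.000137174.
Running total after k=2: 0.367529.
Correction k=3: B_{6}/6! · (f^{(5)}(36) − f^{(5)}(3)) = 1/30240 · (-9.18787e-09 − (-0.329218)) = 1.08868e-05.
Running total after k=3: 0.367540.
Correction k=4: B_{8}/8! · (f^{(7)}(36) − f^{(7)}(3)) = −1/1209600 · (-3.97007e-10 − (-2.04847)) = -1.69351e-06.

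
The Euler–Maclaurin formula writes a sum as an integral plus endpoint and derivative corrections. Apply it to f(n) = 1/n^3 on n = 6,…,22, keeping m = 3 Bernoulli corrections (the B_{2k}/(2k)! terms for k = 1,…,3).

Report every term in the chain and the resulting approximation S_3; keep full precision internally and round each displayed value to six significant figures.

S_3 ≈ 0.0154077

The integral term ∫_6^22 1/x^3 dx = 0.0128558.
½[f(6) + f(22)] = ½[0.00462963 + 9.39144e-05] = 0.00236177.
Running total after boundary: 0.0152176.
Order-1 term: 1/12 · (-1.28065e-05 − (-0.00231481)) = 0.000191834.
Partial sum through k=1: 0.0154094.
Order-2 term: −1/720 · (-5.29194e-07 − (-0.00128601)) = -1.78539e-06.
Partial sum through k=2: 0.0154077.
Order-3 term: 1/30240 · (-4.59218e-08 − (-0.00150034)) = 4.96130e-08.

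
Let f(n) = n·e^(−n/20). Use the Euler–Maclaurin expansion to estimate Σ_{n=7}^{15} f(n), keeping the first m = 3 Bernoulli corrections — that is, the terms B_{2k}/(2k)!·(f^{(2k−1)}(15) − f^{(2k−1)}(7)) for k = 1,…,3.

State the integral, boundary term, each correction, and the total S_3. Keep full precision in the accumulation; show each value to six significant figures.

Integral: ∫_7^15 x·e^(−x/20) dx = 49.8750.
Boundary: ½(f(7) + f(15)) = ½(4.93282 + 7.08550) = 6.00916.
Running total after boundary: 55.8841.
Correction k=1: B_{2}/2! · (f^{(1)}(15) − f^{(1)}(7)) = 1/12 · (0.118092 − 0.458047) = -0.0283296.
Running total after k=1: 55.8558.
Correction k=2: B_{4}/4! · (f^{(3)}(15) − f^{(3)}(7)) = −1/720 · (0.00265706 − 0.00466856) = 2.79375e-06.
Running total after k=2: 55.8558.
Correction k=3: B_{6}/6! · (f^{(5)}(15) − f^{(5)}(7)) = 1/30240 · (1.25472e-05 − 2.04800e-05) = -2.62327e-10.

S_3 ≈ 55.8558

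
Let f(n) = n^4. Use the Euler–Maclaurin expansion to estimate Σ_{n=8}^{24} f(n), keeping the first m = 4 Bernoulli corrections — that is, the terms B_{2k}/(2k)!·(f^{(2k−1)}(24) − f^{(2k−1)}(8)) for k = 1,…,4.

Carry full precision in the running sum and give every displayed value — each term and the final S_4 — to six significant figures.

Integral: ∫_8^24 x^4 dx = 1.58597e+06.
½[f(8) + f(24)] = ½[4096.00 + 331776] = 167936.
Integral + boundary = 1.75391e+06.
Order-1 term: 1/12 · (55296.0 − 2048.00) = 4437.33.
Partial sum through k=1: 1.75834e+06.
Order-2 term: −1/720 · (576.000 − 192.000) = -0.533333.
Partial sum through k=2: 1.75834e+06.
Order-3 term: 1/30240 · (0.00000 − 0.00000) = 0.00000.
Partial sum through k=3: 1.75834e+06.
Order-4 term: −1/1209600 · (0.00000 − 0.00000) = 0.00000.

S_4 ≈ 1.75834e+06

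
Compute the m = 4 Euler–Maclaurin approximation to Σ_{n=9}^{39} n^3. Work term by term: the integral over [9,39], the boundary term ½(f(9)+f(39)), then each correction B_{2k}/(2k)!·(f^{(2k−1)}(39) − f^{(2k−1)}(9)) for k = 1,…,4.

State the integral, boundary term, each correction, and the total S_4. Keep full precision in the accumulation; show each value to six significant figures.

S_4 ≈ 607104

Integral: ∫_9^39 x^3 dx = 576720.
Endpoint term: (f(9) + f(39))/2 = (729.000 + 59319.0)/2 = 30024.0.
So far: 606744.
Order-1 term: 1/12 · (4563.00 − 243.000) = 360.000.
After k=1: 607104.
Order-2 term: −1/720 · (6.00000 − 6.00000) = 0.00000.
After k=2: 607104.
Order-3 term: 1/30240 · (0.00000 − 0.00000) = 0.00000.
After k=3: 607104.
Order-4 term: −1/1209600 · (0.00000 − 0.00000) = 0.00000.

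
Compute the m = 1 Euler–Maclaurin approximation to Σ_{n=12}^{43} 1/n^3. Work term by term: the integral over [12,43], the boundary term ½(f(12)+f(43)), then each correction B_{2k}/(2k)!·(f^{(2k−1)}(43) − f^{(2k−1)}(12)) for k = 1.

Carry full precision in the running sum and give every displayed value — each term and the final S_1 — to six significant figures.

S_1 ≈ 0.00350943

Integral: ∫_12^43 1/x^3 dx = 0.00320181.
½[f(12) + f(43)] = ½[0.000578704 + 1.25775e-05] = 0.000295641.
So far: 0.00349745.
k=1: B_{2}/(2)! × [f^{(1)}(43) − f^{(1)}(12)] = 1/12 × (-8.77501e-07 − (-0.000144676)) = 1.19832e-05.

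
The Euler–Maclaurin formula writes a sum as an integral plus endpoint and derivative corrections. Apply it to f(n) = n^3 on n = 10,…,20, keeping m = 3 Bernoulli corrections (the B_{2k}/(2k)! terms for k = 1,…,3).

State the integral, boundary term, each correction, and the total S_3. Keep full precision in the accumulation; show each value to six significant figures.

The integral term ∫_10^20 x^3 dx = 37500.0.
½[f(10) + f(20)] = ½[1000.00 + 8000.00] = 4500.00.
Integral + boundary = 42000.0.
Order-1 term: 1/12 · (1200.00 − 300.000) = 75.0000.
Running total after k=1: 42075.0.
Order-2 term: −1/720 · (6.00000 − 6.00000) = 0.00000.
Running total after k=2: 42075.0.
Order-3 term: 1/30240 · (0.00000 − 0.00000) = 0.00000.

S_3 ≈ 42075.0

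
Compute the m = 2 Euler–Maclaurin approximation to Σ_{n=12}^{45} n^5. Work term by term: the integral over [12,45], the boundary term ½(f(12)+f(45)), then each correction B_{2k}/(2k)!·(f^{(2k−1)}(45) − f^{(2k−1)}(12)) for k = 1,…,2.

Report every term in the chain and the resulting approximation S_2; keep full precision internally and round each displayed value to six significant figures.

Integral: ∫_12^45 x^5 dx = 1.38346e+09.
½[f(12) + f(45)] = ½[248832 + 1.84528e+08] = 9.23885e+07.
So far: 1.47585e+09.
Order-1 term: 1/12 · (2.05031e+07 − 103680) = 1.69995e+06.
After k=1: 1.47755e+09.
Order-2 term: −1/720 · (121500 − 8640.00) = -156.750.

S_2 ≈ 1.47755e+09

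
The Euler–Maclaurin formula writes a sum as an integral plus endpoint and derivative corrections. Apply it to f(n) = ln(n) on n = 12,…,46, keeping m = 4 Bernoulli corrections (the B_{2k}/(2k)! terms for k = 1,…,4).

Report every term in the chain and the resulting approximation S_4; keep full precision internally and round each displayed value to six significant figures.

∫_12^46 ln(x) dx evaluates to 112.299.
½[f(12) + f(46)] = ½[2.48491 + 3.82864] = 3.15677.
Running total after boundary: 115.455.
Correction k=1: B_{2}/2! · (f^{(1)}(46) − f^{(1)}(12)) = 1/12 · (0.0217391 − 0.0833333) = -0.00513285.
Partial sum through k=1: 115.450.
Correction k=2: B_{4}/4! · (f^{(3)}(46) − f^{(3)}(12)) = −1/720 · (2.05474e-05 − 0.00115741) = 1.57897e-06.
Partial sum through k=2: 115.450.
Correction k=3: B_{6}/6! · (f^{(5)}(46) − f^{(5)}(12)) = 1/30240 · (1.16526e-07 − 9.64506e-05) = -3.18565e-09.
Partial sum through k=3: 115.450.
Correction k=4: B_{8}/8! · (f^{(7)}(46) − f^{(7)}(12)) = −1/1209600 · (1.65207e-09 − 2.00939e-05) = 1.66106e-11.

S_4 ≈ 115.450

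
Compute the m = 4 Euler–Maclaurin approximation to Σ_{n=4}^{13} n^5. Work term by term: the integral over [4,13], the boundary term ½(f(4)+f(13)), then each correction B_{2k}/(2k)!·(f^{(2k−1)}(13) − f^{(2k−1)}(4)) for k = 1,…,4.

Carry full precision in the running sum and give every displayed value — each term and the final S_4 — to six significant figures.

S_4 ≈ 1.00172e+06

Integral: ∫_4^13 x^5 dx = 803786.
Endpoint term: (f(4) + f(13))/2 = (1024.00 + 371293)/2 = 186158.
Running total after boundary: 989944.
k=1: B_{2}/(2)! × [f^{(1)}(13) − f^{(1)}(4)] = 1/12 × (142805 − 1280.00) = 11793.8.
Partial sum through k=1: 1.00174e+06.
k=2: B_{4}/(4)! × [f^{(3)}(13) − f^{(3)}(4)] = −1/720 × (10140.0 − 960.000) = -12.7500.
Partial sum through k=2: 1.00172e+06.
k=3: B_{6}/(6)! × [f^{(5)}(13) − f^{(5)}(4)] = 1/30240 × (120.000 − 120.000) = 0.00000.
Partial sum through k=3: 1.00172e+06.
k=4: B_{8}/(8)! × [f^{(7)}(13) − f^{(7)}(4)] = −1/1209600 × (0.00000 − 0.00000) = 0.00000.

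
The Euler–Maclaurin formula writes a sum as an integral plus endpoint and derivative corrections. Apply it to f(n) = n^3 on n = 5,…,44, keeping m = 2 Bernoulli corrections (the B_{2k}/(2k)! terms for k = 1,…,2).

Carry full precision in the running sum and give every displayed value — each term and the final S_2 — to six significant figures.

S_2 ≈ 980000

The integral term ∫_5^44 x^3 dx = 936868.
½[f(5) + f(44)] = ½[125.000 + 85184.0] = 42654.5.
So far: 979522.
Order-1 term: 1/12 · (5808.00 − 75.0000) = 477.750.
Partial sum through k=1: 980000.
Order-2 term: −1/720 · (6.00000 − 6.00000) = 0.00000.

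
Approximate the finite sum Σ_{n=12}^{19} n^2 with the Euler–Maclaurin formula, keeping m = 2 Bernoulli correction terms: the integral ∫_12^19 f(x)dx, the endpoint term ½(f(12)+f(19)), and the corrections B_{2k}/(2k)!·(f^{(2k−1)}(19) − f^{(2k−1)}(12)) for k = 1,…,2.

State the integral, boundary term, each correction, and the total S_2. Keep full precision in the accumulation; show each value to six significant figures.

S_2 ≈ 1964.00

Integral: ∫_12^19 x^2 dx = 1710.33.
½[f(12) + f(19)] = ½[144.000 + 361.000] = 252.500.
Integral + boundary = 1962.83.
Order-1 term: 1/12 · (38.0000 − 24.0000) = 1.16667.
Partial sum through k=1: 1964.00.
Order-2 term: −1/720 · (0.00000 − 0.00000) = 0.00000.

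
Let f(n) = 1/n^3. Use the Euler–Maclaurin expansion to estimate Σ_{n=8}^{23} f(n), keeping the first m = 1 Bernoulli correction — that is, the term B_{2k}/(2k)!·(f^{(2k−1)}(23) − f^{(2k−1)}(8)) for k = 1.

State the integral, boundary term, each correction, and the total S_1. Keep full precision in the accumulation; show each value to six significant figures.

S_1 ≈ 0.00794512

Integral: ∫_8^23 1/x^3 dx = 0.00686732.
Endpoint term: (f(8) + f(23))/2 = (0.00195312 + 8.21895e-05)/2 = 0.00101766.
Integral + boundary = 0.00788498.
k=1: B_{2}/(2)! × [f^{(1)}(23) − f^{(1)}(8)] = 1/12 × (-1.07204e-05 − (-0.000732422)) = 6.01418e-05.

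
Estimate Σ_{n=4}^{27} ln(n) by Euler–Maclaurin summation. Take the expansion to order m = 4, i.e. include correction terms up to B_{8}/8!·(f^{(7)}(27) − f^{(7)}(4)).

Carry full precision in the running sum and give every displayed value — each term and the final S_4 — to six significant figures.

S_4 ≈ 62.7658

Integral: ∫_4^27 ln(x) dx = 60.4424.
Endpoint term: (f(4) + f(27))/2 = (1.38629 + 3.29584)/2 = 2.34107.
Running total after boundary: 62.7835.
Order-1 term: 1/12 · (0.0370370 − 0.250000) = -0.0177469.
After k=1: 62.7657.
Order-2 term: −1/720 · (0.000101611 − 0.0312500) = 4.32617e-05.
After k=2: 62.7658.
Order-3 term: 1/30240 · (1.67260e-06 − 0.0234375) = -7.74994e-07.
After k=3: 62.7658.
Order-4 term: −1/1209600 · (6.88313e-08 − 0.0439453) = 3.63304e-08.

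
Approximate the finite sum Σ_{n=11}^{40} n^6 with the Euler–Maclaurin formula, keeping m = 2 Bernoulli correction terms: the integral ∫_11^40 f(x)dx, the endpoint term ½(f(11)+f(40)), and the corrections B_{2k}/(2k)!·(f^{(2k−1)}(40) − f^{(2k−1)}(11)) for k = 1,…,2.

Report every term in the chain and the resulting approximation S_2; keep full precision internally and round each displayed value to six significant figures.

S_2 ≈ 2.55029e+10

Integral: ∫_11^40 x^6 dx = 2.34029e+10.
Boundary: ½(f(11) + f(40)) = ½(1.77156e+06 + 4.09600e+09) = 2.04889e+09.
So far: 2.54518e+10.
k=1: B_{2}/(2)! × [f^{(1)}(40) − f^{(1)}(11)] = 1/12 × (6.14400e+08 − 966306) = 5.11195e+07.
Partial sum through k=1: 2.55029e+10.
k=2: B_{4}/(4)! × [f^{(3)}(40) − f^{(3)}(11)] = −1/720 × (7.68000e+06 − 159720) = -10444.8.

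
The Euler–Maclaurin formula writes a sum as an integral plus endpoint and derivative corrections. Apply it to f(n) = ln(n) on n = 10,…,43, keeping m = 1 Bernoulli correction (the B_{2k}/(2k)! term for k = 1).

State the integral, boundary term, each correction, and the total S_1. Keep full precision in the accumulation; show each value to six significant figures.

Integral: ∫_10^43 ln(x) dx = 105.706.
Endpoint term: (f(10) + f(43))/2 = (2.30259 + 3.76120)/2 = 3.03189.
Integral + boundary = 108.738.
Correction k=1: B_{2}/2! · (f^{(1)}(43) − f^{(1)}(10)) = 1/12 · (0.0232558 − 0.100000) = -0.00639535.

S_1 ≈ 108.731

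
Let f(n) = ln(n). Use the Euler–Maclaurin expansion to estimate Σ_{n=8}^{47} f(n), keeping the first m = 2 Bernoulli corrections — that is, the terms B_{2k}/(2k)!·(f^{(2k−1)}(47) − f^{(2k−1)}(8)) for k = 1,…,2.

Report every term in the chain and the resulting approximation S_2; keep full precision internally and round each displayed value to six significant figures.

S_2 ≈ 128.278

Integral: ∫_8^47 ln(x) dx = 125.321.
½[f(8) + f(47)] = ½[2.07944 + 3.85015] = 2.96479.
So far: 128.286.
k=1: B_{2}/(2)! × [f^{(1)}(47) − f^{(1)}(8)] = 1/12 × (0.0212766 − 0.125000) = -0.00864362.
Running total after k=1: 128.278.
k=2: B_{4}/(4)! × [f^{(3)}(47) − f^{(3)}(8)] = −1/720 × (1.92636e-05 − 0.00390625) = 5.39859e-06.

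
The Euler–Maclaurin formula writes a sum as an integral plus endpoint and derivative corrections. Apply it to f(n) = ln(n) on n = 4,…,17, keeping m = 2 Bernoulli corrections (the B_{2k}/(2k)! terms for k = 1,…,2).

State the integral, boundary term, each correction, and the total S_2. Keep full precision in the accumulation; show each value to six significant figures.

∫_4^17 ln(x) dx evaluates to 29.6194.
Boundary: ½(f(4) + f(17)) = ½(1.38629 + 2.83321) = 2.10975.
Running total after boundary: 31.7292.
k=1: B_{2}/(2)! × [f^{(1)}(17) − f^{(1)}(4)] = 1/12 × (0.0588235 − 0.250000) = -0.0159314.
After k=1: 31.7133.
k=2: B_{4}/(4)! × [f^{(3)}(17) − f^{(3)}(4)] = −1/720 × (0.000407083 − 0.0312500) = 4.28374e-05.

S_2 ≈ 31.7133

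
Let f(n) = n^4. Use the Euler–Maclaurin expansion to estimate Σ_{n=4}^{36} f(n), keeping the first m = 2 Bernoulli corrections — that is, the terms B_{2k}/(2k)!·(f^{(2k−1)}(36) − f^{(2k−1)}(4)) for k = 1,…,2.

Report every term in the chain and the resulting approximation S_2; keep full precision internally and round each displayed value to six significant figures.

∫_4^36 x^4 dx evaluates to 1.20930e+07.
Endpoint term: (f(4) + f(36))/2 = (256.000 + 1.67962e+06)/2 = 839936.
Running total after boundary: 1.29330e+07.
Order-1 term: 1/12 · (186624 − 256.000) = 15530.7.
After k=1: 1.29485e+07.
Order-2 term: −1/720 · (864.000 − 96.0000) = -1.06667.

S_2 ≈ 1.29485e+07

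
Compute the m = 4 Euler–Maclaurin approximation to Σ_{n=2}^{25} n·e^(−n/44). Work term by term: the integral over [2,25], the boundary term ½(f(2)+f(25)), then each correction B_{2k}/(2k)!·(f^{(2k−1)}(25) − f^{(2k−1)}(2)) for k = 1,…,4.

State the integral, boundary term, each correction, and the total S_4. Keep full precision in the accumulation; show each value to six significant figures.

S_4 ≈ 221.982

∫_2^25 x·e^(−x/44) dx evaluates to 214.000.
½[f(2) + f(25)] = ½[1.91113 + 14.1639] = 8.03750.
Integral + boundary = 222.037.
Correction k=1: B_{2}/2! · (f^{(1)}(25) − f^{(1)}(2)) = 1/12 · (0.244649 − 0.912128) = -0.0556233.
Partial sum through k=1: 221.982.
Correction k=2: B_{4}/4! · (f^{(3)}(25) − f^{(3)}(2)) = −1/720 · (0.000711652 − 0.00145829) = 1.03700e-06.
Partial sum through k=2: 221.982.
Correction k=3: B_{6}/6! · (f^{(5)}(25) − f^{(5)}(2)) = 1/30240 · (6.69905e-07 − 1.26314e-06) = -1.96177e-11.
Partial sum through k=3: 221.982.
Correction k=4: B_{8}/8! · (f^{(7)}(25) − f^{(7)}(2)) = −1/1209600 · (5.02180e-10 − 9.15824e-10) = 3.41968e-16.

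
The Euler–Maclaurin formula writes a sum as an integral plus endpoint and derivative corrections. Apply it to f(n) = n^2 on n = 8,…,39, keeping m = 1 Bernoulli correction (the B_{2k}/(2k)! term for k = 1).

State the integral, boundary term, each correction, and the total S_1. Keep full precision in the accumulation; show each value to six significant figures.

∫_8^39 x^2 dx evaluates to 19602.3.
Endpoint term: (f(8) + f(39))/2 = (64.0000 + 1521.00)/2 = 792.500.
So far: 20394.8.
k=1: B_{2}/(2)! × [f^{(1)}(39) − f^{(1)}(8)] = 1/12 × (78.0000 − 16.0000) = 5.16667.

S_1 ≈ 20400.0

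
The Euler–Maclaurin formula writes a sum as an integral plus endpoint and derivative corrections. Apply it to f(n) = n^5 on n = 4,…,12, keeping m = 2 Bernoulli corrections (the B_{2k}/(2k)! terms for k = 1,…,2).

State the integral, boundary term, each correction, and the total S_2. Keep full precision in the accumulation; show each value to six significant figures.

S_2 ≈ 630432

∫_4^12 x^5 dx evaluates to 496981.
½[f(4) + f(12)] = ½[1024.00 + 248832] = 124928.
Integral + boundary = 621909.
Correction k=1: B_{2}/2! · (f^{(1)}(12) − f^{(1)}(4)) = 1/12 · (103680 − 1280.00) = 8533.33.
After k=1: 630443.
Correction k=2: B_{4}/4! · (f^{(3)}(12) − f^{(3)}(4)) = −1/720 · (8640.00 − 960.000) = -10.6667.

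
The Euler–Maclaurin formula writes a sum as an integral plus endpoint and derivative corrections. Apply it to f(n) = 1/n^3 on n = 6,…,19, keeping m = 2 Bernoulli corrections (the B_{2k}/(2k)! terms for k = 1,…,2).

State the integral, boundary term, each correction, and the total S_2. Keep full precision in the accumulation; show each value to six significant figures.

The integral term ∫_6^19 1/x^3 dx = 0.0125038.
½[f(6) + f(19)] = ½[0.00462963 + 0.000145794] = 0.00238771.
So far: 0.0148916.
Order-1 term: 1/12 · (-2.30201e-05 − (-0.00231481)) = 0.000190983.
After k=1: 0.0150825.
Order-2 term: −1/720 · (-1.27535e-06 − (-0.00128601)) = -1.78435e-06.

S_2 ≈ 0.0150808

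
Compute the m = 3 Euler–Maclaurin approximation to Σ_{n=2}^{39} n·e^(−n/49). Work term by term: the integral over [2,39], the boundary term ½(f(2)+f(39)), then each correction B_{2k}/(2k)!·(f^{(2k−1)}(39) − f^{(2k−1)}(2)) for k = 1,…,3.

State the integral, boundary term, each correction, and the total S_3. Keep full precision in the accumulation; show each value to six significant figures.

∫_2^39 x·e^(−x/49) dx evaluates to 453.623.
Boundary: ½(f(2) + f(39)) = ½(1.92001 + 17.5955) = 9.75776.
Integral + boundary = 463.381.
k=1: B_{2}/(2)! × [f^{(1)}(39) − f^{(1)}(2)] = 1/12 × (0.0920748 − 0.920822) = -0.0690622.
Running total after k=1: 463.311.
k=2: B_{4}/(4)! × [f^{(3)}(39) − f^{(3)}(2)] = −1/720 × (0.000414164 − 0.00118319) = 1.06809e-06.
Running total after k=2: 463.311.
k=3: B_{6}/(6)! × [f^{(5)}(39) − f^{(5)}(2)] = 1/30240 × (3.29021e-07 − 8.25847e-07) = -1.64294e-11.

S_3 ≈ 463.311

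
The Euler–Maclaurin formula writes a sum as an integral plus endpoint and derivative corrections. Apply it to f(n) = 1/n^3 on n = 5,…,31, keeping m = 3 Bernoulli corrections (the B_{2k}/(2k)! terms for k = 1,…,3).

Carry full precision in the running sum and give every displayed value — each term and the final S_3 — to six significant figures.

Integral: ∫_5^31 1/x^3 dx = 0.0194797.
Endpoint term: (f(5) + f(31))/2 = (0.00800000 + 3.35672e-05)/2 = 0.00401678.
Running total after boundary: 0.0234965.
k=1: B_{2}/(2)! × [f^{(1)}(31) − f^{(1)}(5)] = 1/12 × (-3.24844e-06 − (-0.00480000)) = 0.000399729.
Partial sum through k=1: 0.0238962.
k=2: B_{4}/(4)! × [f^{(3)}(31) − f^{(3)}(5)] = −1/720 × (-6.76054e-08 − (-0.00384000)) = -5.33324e-06.
Partial sum through k=2: 0.0238909.
k=3: B_{6}/(6)! × [f^{(5)}(31) − f^{(5)}(5)] = 1/30240 × (-2.95466e-09 − (-0.00645120)) = 2.13333e-07.

S_3 ≈ 0.0238911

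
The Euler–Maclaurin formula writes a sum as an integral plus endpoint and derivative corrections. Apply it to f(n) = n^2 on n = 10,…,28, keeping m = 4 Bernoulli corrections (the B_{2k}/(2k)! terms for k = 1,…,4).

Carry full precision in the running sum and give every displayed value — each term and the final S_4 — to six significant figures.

S_4 ≈ 7429.00

The integral term ∫_10^28 x^2 dx = 6984.00.
Endpoint term: (f(10) + f(28))/2 = (100.000 + 784.000)/2 = 442.000.
Running total after boundary: 7426.00.
Correction k=1: B_{2}/2! · (f^{(1)}(28) − f^{(1)}(10)) = 1/12 · (56.0000 − 20.0000) = 3.00000.
After k=1: 7429.00.
Correction k=2: B_{4}/4! · (f^{(3)}(28) − f^{(3)}(10)) = −1/720 · (0.00000 − 0.00000) = 0.00000.
After k=2: 7429.00.
Correction k=3: B_{6}/6! · (f^{(5)}(28) − f^{(5)}(10)) = 1/30240 · (0.00000 − 0.00000) = 0.00000.
After k=3: 7429.00.
Correction k=4: B_{8}/8! · (f^{(7)}(28) − f^{(7)}(10)) = −1/1209600 · (0.00000 − 0.00000) = 0.00000.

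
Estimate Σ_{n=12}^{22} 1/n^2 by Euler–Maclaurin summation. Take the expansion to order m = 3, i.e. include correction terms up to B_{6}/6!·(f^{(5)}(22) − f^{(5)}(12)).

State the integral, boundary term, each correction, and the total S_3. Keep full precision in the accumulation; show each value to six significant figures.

Integral: ∫_12^22 1/x^2 dx = 0.0378788.
Endpoint term: (f(12) + f(22))/2 = (0.00694444 + 0.00206612)/2 = 0.00450528.
Running total after boundary: 0.0423841.
Correction k=1: B_{2}/2! · (f^{(1)}(22) − f^{(1)}(12)) = 1/12 · (-0.000187829 − (-0.00115741)) = 8.07982e-05.
After k=1: 0.0424649.
Correction k=2: B_{4}/4! · (f^{(3)}(22) − f^{(3)}(12)) = −1/720 · (-4.65691e-06 − (-9.64506e-05)) = -1.27491e-07.
After k=2: 0.0424647.
Correction k=3: B_{6}/6! · (f^{(5)}(22) − f^{(5)}(12)) = 1/30240 · (-2.88651e-07 − (-2.00939e-05)) = 6.54935e-10.

S_3 ≈ 0.0424647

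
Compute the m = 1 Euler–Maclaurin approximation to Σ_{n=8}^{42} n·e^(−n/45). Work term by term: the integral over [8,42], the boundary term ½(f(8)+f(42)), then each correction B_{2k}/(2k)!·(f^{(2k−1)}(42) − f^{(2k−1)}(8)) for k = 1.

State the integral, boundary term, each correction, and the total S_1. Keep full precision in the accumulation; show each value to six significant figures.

Integral: ∫_8^42 x·e^(−x/45) dx = 457.014.
Boundary: ½(f(8) + f(42)) = ½(6.69703 + 16.5161) = 11.6066.
Integral + boundary = 468.620.
Correction k=1: B_{2}/2! · (f^{(1)}(42) − f^{(1)}(8)) = 1/12 · (0.0262160 − 0.688306) = -0.0551741.

S_1 ≈ 468.565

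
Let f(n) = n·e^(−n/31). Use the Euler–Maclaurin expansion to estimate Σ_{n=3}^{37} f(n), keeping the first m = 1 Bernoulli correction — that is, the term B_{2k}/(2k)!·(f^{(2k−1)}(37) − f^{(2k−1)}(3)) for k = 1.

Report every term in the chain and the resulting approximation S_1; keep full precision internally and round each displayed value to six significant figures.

S_1 ≈ 324.650

∫_3^37 x·e^(−x/31) dx evaluates to 317.753.
Endpoint term: (f(3) + f(37))/2 = (2.72328 + 11.2163)/2 = 6.96980.
So far: 324.723.
Correction k=1: B_{2}/2! · (f^{(1)}(37) − f^{(1)}(3)) = 1/12 · (-0.0586730 − 0.819913) = -0.0732155.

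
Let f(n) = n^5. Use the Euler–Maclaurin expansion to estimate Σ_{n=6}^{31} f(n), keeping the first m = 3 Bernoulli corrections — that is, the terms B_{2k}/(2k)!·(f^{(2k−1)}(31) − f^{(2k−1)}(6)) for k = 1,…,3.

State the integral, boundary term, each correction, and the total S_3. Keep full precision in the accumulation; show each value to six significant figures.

The integral term ∫_6^31 x^5 dx = 1.47910e+08.
Endpoint term: (f(6) + f(31))/2 = (7776.00 + 2.86292e+07)/2 = 1.43185e+07.
Running total after boundary: 1.62228e+08.
Order-1 term: 1/12 · (4.61760e+06 − 6480.00) = 384260.
After k=1: 1.62612e+08.
Order-2 term: −1/720 · (57660.0 − 2160.00) = -77.0833.
After k=2: 1.62612e+08.
Order-3 term: 1/30240 · (120.000 − 120.000) = 0.00000.

S_3 ≈ 1.62612e+08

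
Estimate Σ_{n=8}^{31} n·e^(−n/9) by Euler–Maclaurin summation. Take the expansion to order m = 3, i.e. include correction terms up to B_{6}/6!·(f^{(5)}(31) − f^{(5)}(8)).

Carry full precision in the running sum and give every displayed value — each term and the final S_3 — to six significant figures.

The integral term ∫_8^31 x·e^(−x/9) dx = 51.4081.
½[f(8) + f(31)] = ½[3.28890 + 0.989597] = 2.13925.
Integral + boundary = 53.5473.
k=1: B_{2}/(2)! × [f^{(1)}(31) − f^{(1)}(8)] = 1/12 × (-0.0780328 − 0.0456791) = -0.0103093.
Running total after k=1: 53.5370.
k=2: B_{4}/(4)! × [f^{(3)}(31) − f^{(3)}(8)] = −1/720 × (-0.000175158 − 0.0107149) = 1.51250e-05.
Running total after k=2: 53.5370.
k=3: B_{6}/(6)! × [f^{(5)}(31) − f^{(5)}(8)] = 1/30240 × (7.56854e-06 − 0.000257602) = -8.26831e-09.

S_3 ≈ 53.5370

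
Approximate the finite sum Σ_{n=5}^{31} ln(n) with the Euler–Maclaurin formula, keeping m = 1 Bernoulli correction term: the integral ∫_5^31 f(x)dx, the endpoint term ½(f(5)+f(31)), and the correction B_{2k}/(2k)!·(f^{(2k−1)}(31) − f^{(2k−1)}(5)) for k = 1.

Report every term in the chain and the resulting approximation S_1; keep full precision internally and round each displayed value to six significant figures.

S_1 ≈ 74.9141

Integral: ∫_5^31 ln(x) dx = 72.4064.
½[f(5) + f(31)] = ½[1.60944 + 3.43399] = 2.52171.
Integral + boundary = 74.9281.
Correction k=1: B_{2}/2! · (f^{(1)}(31) − f^{(1)}(5)) = 1/12 · (0.0322581 − 0.200000) = -0.0139785.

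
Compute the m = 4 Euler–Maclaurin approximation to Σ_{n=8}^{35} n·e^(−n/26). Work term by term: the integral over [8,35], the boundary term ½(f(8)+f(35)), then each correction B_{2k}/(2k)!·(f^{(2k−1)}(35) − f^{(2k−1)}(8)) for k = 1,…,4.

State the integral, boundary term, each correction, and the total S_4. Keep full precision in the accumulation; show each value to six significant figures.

S_4 ≈ 244.570

∫_8^35 x·e^(−x/26) dx evaluates to 237.126.
½[f(8) + f(35)] = ½[5.88113 + 9.10837] = 7.49475.
Integral + boundary = 244.620.
k=1: B_{2}/(2)! × [f^{(1)}(35) − f^{(1)}(8)] = 1/12 × (-0.0900828 − 0.508944) = -0.0499189.
Partial sum through k=1: 244.570.
k=2: B_{4}/(4)! × [f^{(3)}(35) − f^{(3)}(8)] = −1/720 × (0.000636680 − 0.00292785) = 3.18218e-06.
Partial sum through k=2: 244.570.
k=3: B_{6}/(6)! × [f^{(5)}(35) − f^{(5)}(8)] = 1/30240 × (2.08080e-06 − 7.54856e-06) = -1.80812e-10.
Partial sum through k=3: 244.570.
k=4: B_{8}/(8)! × [f^{(7)}(35) − f^{(7)}(8)] = −1/1209600 × (4.76296e-09 − 1.59260e-08) = 9.22871e-15.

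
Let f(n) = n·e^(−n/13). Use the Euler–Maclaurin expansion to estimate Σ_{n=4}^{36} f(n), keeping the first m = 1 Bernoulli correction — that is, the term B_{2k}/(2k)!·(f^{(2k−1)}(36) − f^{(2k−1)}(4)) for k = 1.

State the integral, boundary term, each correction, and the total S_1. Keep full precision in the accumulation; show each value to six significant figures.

∫_4^36 x·e^(−x/13) dx evaluates to 122.520.
½[f(4) + f(36)] = ½[2.94057 + 2.25757] = 2.59907.
Integral + boundary = 125.119.
Correction k=1: B_{2}/2! · (f^{(1)}(36) − f^{(1)}(4)) = 1/12 · (-0.110949 − 0.508944) = -0.0516577.

S_1 ≈ 125.067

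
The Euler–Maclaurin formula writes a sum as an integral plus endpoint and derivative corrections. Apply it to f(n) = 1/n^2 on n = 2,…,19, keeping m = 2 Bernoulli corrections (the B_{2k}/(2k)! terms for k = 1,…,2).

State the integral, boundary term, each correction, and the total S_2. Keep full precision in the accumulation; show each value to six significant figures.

∫_2^19 1/x^2 dx evaluates to 0.447368.
Endpoint term: (f(2) + f(19))/2 = (0.250000 + 0.00277008)/2 = 0.126385.
Integral + boundary = 0.573753.
k=1: B_{2}/(2)! × [f^{(1)}(19) − f^{(1)}(2)] = 1/12 × (-0.000291588 − (-0.250000)) = 0.0208090.
After k=1: 0.594562.
k=2: B_{4}/(4)! × [f^{(3)}(19) − f^{(3)}(2)] = −1/720 × (-9.69267e-06 − (-0.750000)) = -0.00104165.

S_2 ≈ 0.593521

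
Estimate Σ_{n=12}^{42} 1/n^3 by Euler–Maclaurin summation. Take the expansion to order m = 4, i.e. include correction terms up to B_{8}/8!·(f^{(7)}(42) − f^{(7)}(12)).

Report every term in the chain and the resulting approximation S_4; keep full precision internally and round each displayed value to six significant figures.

S_4 ≈ 0.00349682

∫_12^42 1/x^3 dx evaluates to 0.00318878.
Boundary: ½(f(12) + f(42)) = ½(0.000578704 + 1.34975e-05) = 0.000296101.
So far: 0.00348488.
k=1: B_{2}/(2)! × [f^{(1)}(42) − f^{(1)}(12)] = 1/12 × (-9.64104e-07 − (-0.000144676)) = 1.19760e-05.
After k=1: 0.00349685.
k=2: B_{4}/(4)! × [f^{(3)}(42) − f^{(3)}(12)] = −1/720 × (-1.09309e-08 − (-2.00939e-05)) = -2.78930e-08.
After k=2: 0.00349682.
k=3: B_{6}/(6)! × [f^{(5)}(42) − f^{(5)}(12)] = 1/30240 × (-2.60259e-10 − (-5.86071e-06)) = 1.93798e-10.
After k=3: 0.00349682.
k=4: B_{8}/(8)! × [f^{(7)}(42) − f^{(7)}(12)] = −1/1209600 × (-1.06228e-11 − (-2.93036e-06)) = -2.42257e-12.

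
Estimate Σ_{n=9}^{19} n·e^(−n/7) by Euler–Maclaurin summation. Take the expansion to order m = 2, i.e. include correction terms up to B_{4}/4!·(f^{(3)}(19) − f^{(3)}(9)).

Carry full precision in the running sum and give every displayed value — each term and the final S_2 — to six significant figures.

∫_9^19 x·e^(−x/7) dx evaluates to 18.9048.
Endpoint term: (f(9) + f(19))/2 = (2.48808 + 1.25879)/2 = 1.87344.
Running total after boundary: 20.7783.
Correction k=1: B_{2}/2! · (f^{(1)}(19) − f^{(1)}(9)) = 1/12 · (-0.113575 − (-0.0789866)) = -0.00288239.
Partial sum through k=1: 20.7754.
Correction k=2: B_{4}/4! · (f^{(3)}(19) − f^{(3)}(9)) = −1/720 · (0.000386311 − 0.00967183) = 1.28966e-05.

S_2 ≈ 20.7754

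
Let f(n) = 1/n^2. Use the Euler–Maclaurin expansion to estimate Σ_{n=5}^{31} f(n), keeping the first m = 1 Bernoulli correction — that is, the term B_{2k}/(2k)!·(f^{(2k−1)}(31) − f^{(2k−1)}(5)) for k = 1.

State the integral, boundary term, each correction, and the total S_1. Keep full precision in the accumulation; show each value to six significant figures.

The integral term ∫_5^31 1/x^2 dx = 0.167742.
Boundary: ½(f(5) + f(31)) = ½(0.0400000 + 0.00104058) = 0.0205203.
Integral + boundary = 0.188262.
Correction k=1: B_{2}/2! · (f^{(1)}(31) − f^{(1)}(5)) = 1/12 · (-6.71344e-05 − (-0.0160000)) = 0.00132774.

S_1 ≈ 0.189590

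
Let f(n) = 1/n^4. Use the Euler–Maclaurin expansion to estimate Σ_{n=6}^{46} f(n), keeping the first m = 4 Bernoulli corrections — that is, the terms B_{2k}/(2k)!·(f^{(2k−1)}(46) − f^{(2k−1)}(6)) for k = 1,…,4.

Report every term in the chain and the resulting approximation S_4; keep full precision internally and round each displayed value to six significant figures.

The integral term ∫_6^46 1/x^4 dx = 0.00153979.
Boundary: ½(f(6) + f(46)) = ½(0.000771605 + 2.23341e-07) = 0.000385914.
So far: 0.00192570.
k=1: B_{2}/(2)! × [f^{(1)}(46) − f^{(1)}(6)] = 1/12 × (-1.94210e-08 − (-0.000514403)) = 4.28653e-05.
Running total after k=1: 0.00196856.
k=2: B_{4}/(4)! × [f^{(3)}(46) − f^{(3)}(6)] = −1/720 × (-2.75345e-10 − (-0.000428669)) = -5.95374e-07.
Running total after k=2: 0.00196797.
k=3: B_{6}/(6)! × [f^{(5)}(46) − f^{(5)}(6)] = 1/30240 × (-7.28700e-12 − (-0.000666819)) = 2.20509e-08.
Running total after k=3: 0.00196799.
k=4: B_{8}/(8)! × [f^{(7)}(46) − f^{(7)}(6)] = −1/1209600 × (-3.09939e-13 − (-0.00166705)) = -1.37818e-09.

S_4 ≈ 0.00196799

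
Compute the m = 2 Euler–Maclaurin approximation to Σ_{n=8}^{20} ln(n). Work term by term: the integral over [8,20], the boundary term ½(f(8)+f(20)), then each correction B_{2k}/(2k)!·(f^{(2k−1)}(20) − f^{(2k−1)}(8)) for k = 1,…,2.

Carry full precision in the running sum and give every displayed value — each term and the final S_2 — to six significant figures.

The integral term ∫_8^20 ln(x) dx = 31.2791.
Endpoint term: (f(8) + f(20))/2 = (2.07944 + 2.99573)/2 = 2.53759.
Running total after boundary: 33.8167.
k=1: B_{2}/(2)! × [f^{(1)}(20) − f^{(1)}(8)] = 1/12 × (0.0500000 − 0.125000) = -0.00625000.
Partial sum through k=1: 33.8105.
k=2: B_{4}/(4)! × [f^{(3)}(20) − f^{(3)}(8)] = −1/720 × (0.000250000 − 0.00390625) = 5.07812e-06.

S_2 ≈ 33.8105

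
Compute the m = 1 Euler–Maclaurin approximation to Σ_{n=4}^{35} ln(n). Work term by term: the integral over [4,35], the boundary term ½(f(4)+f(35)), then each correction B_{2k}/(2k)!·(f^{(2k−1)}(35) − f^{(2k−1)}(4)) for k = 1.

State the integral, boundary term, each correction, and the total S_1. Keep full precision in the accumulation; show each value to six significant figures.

The integral term ∫_4^35 ln(x) dx = 87.8920.
Boundary: ½(f(4) + f(35)) = ½(1.38629 + 3.55535) = 2.47082.
So far: 90.3628.
Correction k=1: B_{2}/2! · (f^{(1)}(35) − f^{(1)}(4)) = 1/12 · (0.0285714 − 0.250000) = -0.0184524.

S_1 ≈ 90.3444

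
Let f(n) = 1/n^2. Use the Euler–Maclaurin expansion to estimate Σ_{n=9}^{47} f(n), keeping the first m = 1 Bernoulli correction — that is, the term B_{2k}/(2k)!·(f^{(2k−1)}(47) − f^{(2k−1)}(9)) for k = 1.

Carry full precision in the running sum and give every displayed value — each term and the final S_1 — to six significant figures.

The integral term ∫_9^47 1/x^2 dx = 0.0898345.
Endpoint term: (f(9) + f(47))/2 = (0.0123457 + 0.000452694)/2 = 0.00639919.
Running total after boundary: 0.0962337.
Order-1 term: 1/12 · (-1.92636e-05 − (-0.00274348)) = 0.000227018.

S_1 ≈ 0.0964607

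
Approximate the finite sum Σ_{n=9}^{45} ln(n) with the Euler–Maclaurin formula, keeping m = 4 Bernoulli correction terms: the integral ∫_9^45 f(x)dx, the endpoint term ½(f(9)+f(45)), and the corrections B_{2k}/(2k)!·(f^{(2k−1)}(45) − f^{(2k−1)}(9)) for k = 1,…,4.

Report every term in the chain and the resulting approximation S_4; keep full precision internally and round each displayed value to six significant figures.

∫_9^45 ln(x) dx evaluates to 115.525.
Endpoint term: (f(9) + f(45))/2 = (2.19722 + 3.80666)/2 = 3.00194.
Running total after boundary: 118.527.
Correction k=1: B_{2}/2! · (f^{(1)}(45) − f^{(1)}(9)) = 1/12 · (0.0222222 − 0.111111) = -0.00740741.
Running total after k=1: 118.519.
Correction k=2: B_{4}/4! · (f^{(3)}(45) − f^{(3)}(9)) = −1/720 · (2.19479e-05 − 0.00274348) = 3.77991e-06.
Running total after k=2: 118.519.
Correction k=3: B_{6}/6! · (f^{(5)}(45) − f^{(5)}(9)) = 1/30240 · (1.30061e-07 − 0.000406442) = -1.34362e-08.
Running total after k=3: 118.519.
Correction k=4: B_{8}/8! · (f^{(7)}(45) − f^{(7)}(9)) = −1/1209600 · (1.92684e-09 − 0.000150534) = 1.24448e-10.

S_4 ≈ 118.519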